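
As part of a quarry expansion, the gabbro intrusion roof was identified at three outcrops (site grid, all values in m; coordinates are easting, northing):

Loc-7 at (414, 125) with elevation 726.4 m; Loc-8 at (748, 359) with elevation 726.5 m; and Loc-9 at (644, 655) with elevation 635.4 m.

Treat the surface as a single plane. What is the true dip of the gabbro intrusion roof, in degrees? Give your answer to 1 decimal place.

16.8°

Let the plane be z = a·easting + b·northing + c.
Loc-8−Loc-7: 334a + 234b = 0.1;  Loc-9−Loc-7: 230a + 530b = −91.
Solving gives a = 0.17327, b = −0.24689.
Gradient magnitude |∇z| = √(a² + b²) = √(0.03002 + 0.06096) = 0.30163.
True dip = arctan(0.30163) = 16.8°, dipping toward NW (azimuth ≈ 325°).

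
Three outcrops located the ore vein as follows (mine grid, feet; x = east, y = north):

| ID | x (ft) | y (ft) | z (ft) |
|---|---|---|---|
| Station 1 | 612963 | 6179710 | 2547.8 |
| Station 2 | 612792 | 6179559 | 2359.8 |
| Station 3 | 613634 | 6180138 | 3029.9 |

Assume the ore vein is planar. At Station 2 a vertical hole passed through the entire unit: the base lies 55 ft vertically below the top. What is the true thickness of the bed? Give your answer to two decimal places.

Let the plane be z = a·x + b·y + c.
Station 2−Station 1: −171a − 151b = −188;  Station 3−Station 1: 671a + 428b = 482.1.
Solving gives a = −0.27252, b = 1.55365.
|∇z| = √(a²+b²) = 1.57737, so dip δ = arctan(1.57737) = 57.63°.
True thickness = vertical thickness × cos δ = 55 × cos 57.63° = 29.45 ft.

29.45 ft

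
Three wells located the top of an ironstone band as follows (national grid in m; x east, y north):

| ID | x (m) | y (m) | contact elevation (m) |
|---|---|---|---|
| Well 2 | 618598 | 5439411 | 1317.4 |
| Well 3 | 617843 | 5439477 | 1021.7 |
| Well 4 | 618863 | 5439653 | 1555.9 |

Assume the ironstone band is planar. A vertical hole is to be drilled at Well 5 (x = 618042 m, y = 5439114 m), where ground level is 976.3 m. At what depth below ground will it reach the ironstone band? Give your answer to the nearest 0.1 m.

52.2 m

Two edge vectors: Well 2→Well 3 = (-755, 66, -295.7), Well 2→Well 4 = (265, 242, 238.5).
Normal n = (Well 2→Well 3) × (Well 2→Well 4) = (87300.4, 101707, -200200).
So ∂z/∂x = −n_x/n_z = 0.436065934 and ∂z/∂y = −n_y/n_z = 0.508026973.
Intercept c from Well 2: 1317.4 − 269749.51 − 2763367.51 = −3031799.62.
At (618042, 5439114): z_contact = 269507.06 + 2763216.62 − 3031799.62 = 924.06 m.
Depth below ground = 976.3 − 924.06 = 52.2 m.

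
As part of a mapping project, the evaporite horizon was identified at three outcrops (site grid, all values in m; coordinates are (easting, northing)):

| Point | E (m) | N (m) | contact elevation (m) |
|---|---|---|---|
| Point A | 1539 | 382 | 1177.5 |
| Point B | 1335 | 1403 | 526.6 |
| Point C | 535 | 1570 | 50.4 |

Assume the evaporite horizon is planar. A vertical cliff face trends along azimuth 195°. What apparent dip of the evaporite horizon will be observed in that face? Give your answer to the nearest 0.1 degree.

Let the plane be z = a·E + b·N + c.
Point B−Point A: −204a + 1021b = −650.9;  Point C−Point A: −1004a + 1188b = −1127.1.
Solving gives a = 0.48228, b = −0.54115.
Unit vector along 195° is (sin 195°, cos 195°) = (-0.2588, -0.9659).
Slope in that direction = a·(-0.2588) + b·(-0.9659) = 0.39789.
Apparent dip = arctan|0.39789| = 21.7° (true dip is 35.9°, so apparent ≤ true as expected).

21.7°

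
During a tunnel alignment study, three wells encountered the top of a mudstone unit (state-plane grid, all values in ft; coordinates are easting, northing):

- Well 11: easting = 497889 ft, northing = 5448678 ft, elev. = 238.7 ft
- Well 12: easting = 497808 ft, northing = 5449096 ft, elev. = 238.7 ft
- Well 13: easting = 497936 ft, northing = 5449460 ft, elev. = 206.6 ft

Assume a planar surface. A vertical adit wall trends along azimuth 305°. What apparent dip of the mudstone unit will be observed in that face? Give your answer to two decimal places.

6.53°

Let the plane be z = a·easting + b·northing + c.
Well 12−Well 11: −81a + 418b = 0;  Well 13−Well 11: 47a + 782b = −32.1.
Solving gives a = −0.16168, b = −0.03133.
Unit vector along 305° is (sin 305°, cos 305°) = (-0.8192, 0.5736).
Slope in that direction = a·(-0.8192) + b·(0.5736) = 0.11447.
Apparent dip = arctan|0.11447| = 6.53° (true dip is 9.4°, so apparent ≤ true as expected).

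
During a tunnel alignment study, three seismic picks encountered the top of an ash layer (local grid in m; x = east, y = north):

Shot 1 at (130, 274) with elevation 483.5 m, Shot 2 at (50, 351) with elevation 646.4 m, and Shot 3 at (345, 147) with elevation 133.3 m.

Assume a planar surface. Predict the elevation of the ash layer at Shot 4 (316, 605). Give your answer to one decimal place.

663.6 m

Let the plane be z = a·x + b·y + c.
Shot 2−Shot 1: −80a + 77b = 162.9;  Shot 3−Shot 1: 215a − 127b = −350.2.
Solving gives a = −0.98156, b = 1.09578.
Then c = 483.5 − a·130 − b·274 = 310.86.
At (316, 605): z = −310.2 + 662.9 + 310.86 = 663.6 m.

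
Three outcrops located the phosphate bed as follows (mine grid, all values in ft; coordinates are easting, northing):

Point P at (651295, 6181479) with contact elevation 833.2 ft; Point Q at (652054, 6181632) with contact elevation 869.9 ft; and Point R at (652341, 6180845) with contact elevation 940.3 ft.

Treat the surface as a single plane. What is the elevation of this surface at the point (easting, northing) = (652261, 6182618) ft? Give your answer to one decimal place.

Let the plane be z = a·easting + b·northing + c.
Point Q−Point P: 759a + 153b = 36.7;  Point R−Point P: 1046a − 634b = 107.1.
Solving gives a = 0.061839331, b = −0.066902302.
Then c = 833.2 − a·651295 − b·6181479 = 374112.73.
At (652261, 6182618): z = 40335.4 − 413631.4 + 374112.73 = 816.7 ft.

816.7 ft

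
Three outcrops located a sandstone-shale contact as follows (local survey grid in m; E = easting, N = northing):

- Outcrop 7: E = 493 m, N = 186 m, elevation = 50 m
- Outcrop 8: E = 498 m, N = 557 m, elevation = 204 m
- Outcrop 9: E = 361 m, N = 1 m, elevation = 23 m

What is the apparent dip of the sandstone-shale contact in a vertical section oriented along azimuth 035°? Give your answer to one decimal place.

Let the plane be z = a·E + b·N + c.
Outcrop 8−Outcrop 7: 5a + 371b = 154;  Outcrop 9−Outcrop 7: −132a − 185b = −27.
Solving gives a = −0.38448, b = 0.42028.
Unit vector along 035° is (sin 35°, cos 35°) = (0.5736, 0.8192).
Slope in that direction = a·(0.5736) + b·(0.8192) = 0.12374.
Apparent dip = arctan|0.12374| = 7.1° (true dip is 29.7°, so apparent ≤ true as expected).

7.1°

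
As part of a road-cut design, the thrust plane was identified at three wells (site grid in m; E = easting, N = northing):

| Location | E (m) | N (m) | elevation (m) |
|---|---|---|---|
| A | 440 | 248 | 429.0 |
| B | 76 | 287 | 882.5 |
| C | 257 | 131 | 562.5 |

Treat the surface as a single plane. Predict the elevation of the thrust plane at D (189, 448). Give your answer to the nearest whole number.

861 m

Two edge vectors: A→B = (-364, 39, 453.5), A→C = (-183, -117, 133.5).
Normal n = (A→B) × (A→C) = (58266, -34396.5, 49725).
So ∂z/∂E = −n_x/n_z = −1.17176 and ∂z/∂N = −n_y/n_z = 0.69173.
Intercept c from A: 429 + 515.58 − 171.55 = 773.03.
At (189, 448): z = −221.5 + 309.9 + 773.03 = 861.5 m.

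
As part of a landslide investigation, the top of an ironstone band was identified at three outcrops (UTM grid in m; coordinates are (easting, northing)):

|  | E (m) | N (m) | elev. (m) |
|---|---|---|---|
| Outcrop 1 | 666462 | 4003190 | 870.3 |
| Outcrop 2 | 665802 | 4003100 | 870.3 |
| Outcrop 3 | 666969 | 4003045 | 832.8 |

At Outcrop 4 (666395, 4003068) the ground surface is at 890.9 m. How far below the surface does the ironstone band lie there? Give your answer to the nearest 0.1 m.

40.4 m

Let the plane be z = a·E + b·N + c.
Outcrop 2−Outcrop 1: −660a − 90b = 0;  Outcrop 3−Outcrop 1: 507a − 145b = −37.5.
Solving gives a = −0.023880280, b = 0.175122055.
Then c = 870.3 − a·666462 − b·4003190 = −684261.26.
At (666395, 4003068): z_contact = −15913.70 + 701025.49 − 684261.26 = 850.54 m.
Depth below ground = 890.9 − 850.54 = 40.4 m.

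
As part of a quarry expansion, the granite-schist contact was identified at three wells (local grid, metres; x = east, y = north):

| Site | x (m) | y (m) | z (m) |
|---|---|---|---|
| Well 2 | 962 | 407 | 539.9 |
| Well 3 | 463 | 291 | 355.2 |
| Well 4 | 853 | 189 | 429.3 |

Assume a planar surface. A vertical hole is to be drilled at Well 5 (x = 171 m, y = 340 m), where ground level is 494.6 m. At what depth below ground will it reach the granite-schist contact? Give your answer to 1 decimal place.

204.9 m

Two edge vectors: Well 2→Well 3 = (-499, -116, -184.7), Well 2→Well 4 = (-109, -218, -110.6).
Normal n = (Well 2→Well 3) × (Well 2→Well 4) = (-27435, -35057.1, 96138).
So ∂z/∂x = −n_x/n_z = 0.28537 and ∂z/∂y = −n_y/n_z = 0.36465.
Intercept c from Well 2: 539.9 − 274.53 − 148.41 = 116.96.
At (171, 340): z_contact = 48.80 + 123.98 + 116.96 = 289.74 m.
Depth below ground = 494.6 − 289.74 = 204.9 m.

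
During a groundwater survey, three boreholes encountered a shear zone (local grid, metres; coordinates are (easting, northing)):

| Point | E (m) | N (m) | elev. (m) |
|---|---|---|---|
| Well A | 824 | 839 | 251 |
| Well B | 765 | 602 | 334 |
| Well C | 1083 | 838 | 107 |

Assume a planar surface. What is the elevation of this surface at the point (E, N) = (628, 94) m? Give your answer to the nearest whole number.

Let the plane be z = a·E + b·N + c.
Well B−Well A: −59a − 237b = 83;  Well C−Well A: 259a − 1b = −144.
Solving gives a = −0.55680, b = −0.21160.
Then c = 251 − a·824 − b·839 = 887.34.
At (628, 94): z = −349.7 − 19.9 + 887.34 = 517.8 m.

518 m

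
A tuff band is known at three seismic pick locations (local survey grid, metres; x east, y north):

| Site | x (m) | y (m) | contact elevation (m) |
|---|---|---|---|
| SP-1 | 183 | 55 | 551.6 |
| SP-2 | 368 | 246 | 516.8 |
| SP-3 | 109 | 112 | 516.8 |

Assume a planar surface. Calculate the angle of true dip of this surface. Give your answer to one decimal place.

22.4°

Let the plane be z = a·x + b·y + c.
SP-2−SP-1: 185a + 191b = −34.8;  SP-3−SP-1: −74a + 57b = −34.8.
Solving gives a = 0.18895, b = −0.36522.
Gradient magnitude |∇z| = √(a² + b²) = √(0.03570 + 0.13338) = 0.41120.
True dip = arctan(0.41120) = 22.4°, dipping toward NNW (azimuth ≈ 333°).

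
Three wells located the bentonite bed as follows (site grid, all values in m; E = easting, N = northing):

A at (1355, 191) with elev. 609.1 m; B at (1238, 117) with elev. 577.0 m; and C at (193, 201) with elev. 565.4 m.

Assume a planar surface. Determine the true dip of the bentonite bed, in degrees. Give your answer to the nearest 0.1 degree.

Two edge vectors: A→B = (-117, -74, -32.1), A→C = (-1162, 10, -43.7).
Normal n = (A→B) × (A→C) = (3554.8, 32187.3, -87158).
So ∂z/∂E = −n_x/n_z = 0.04079 and ∂z/∂N = −n_y/n_z = 0.36930.
Gradient magnitude |∇z| = √(a² + b²) = √(0.00166 + 0.13638) = 0.37154.
True dip = arctan(0.37154) = 20.4°, dipping toward S (azimuth ≈ 186°).

20.4°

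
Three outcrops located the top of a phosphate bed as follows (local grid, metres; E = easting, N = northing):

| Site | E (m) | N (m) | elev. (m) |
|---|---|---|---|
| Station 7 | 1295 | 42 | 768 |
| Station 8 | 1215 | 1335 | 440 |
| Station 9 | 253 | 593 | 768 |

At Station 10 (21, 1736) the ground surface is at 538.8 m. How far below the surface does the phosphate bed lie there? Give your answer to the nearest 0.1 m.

Let the plane be z = a·E + b·N + c.
Station 8−Station 7: −80a + 1293b = −328;  Station 9−Station 7: −1042a + 551b = 0.
Solving gives a = −0.138677, b = −0.262254.
Then c = 768 − a·1295 − b·42 = 958.60.
At (21, 1736): z_contact = −2.91 − 455.27 + 958.60 = 500.42 m.
Depth below ground = 538.8 − 500.42 = 38.4 m.

38.4 m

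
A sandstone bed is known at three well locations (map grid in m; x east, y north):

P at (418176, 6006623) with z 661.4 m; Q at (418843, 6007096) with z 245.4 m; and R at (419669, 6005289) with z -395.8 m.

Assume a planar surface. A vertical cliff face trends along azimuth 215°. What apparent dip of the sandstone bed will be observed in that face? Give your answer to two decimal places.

Two edge vectors: P→Q = (667, 473, -416), P→R = (1493, -1334, -1057.2).
Normal n = (P→Q) × (P→R) = (-1054999.6, 84064.4, -1595967).
So ∂z/∂x = −n_x/n_z = −0.66104 and ∂z/∂y = −n_y/n_z = 0.05267.
Unit vector along 215° is (sin 215°, cos 215°) = (-0.5736, -0.8192).
Slope in that direction = a·(-0.5736) + b·(-0.8192) = 0.33601.
Apparent dip = arctan|0.33601| = 18.57° (true dip is 33.5°, so apparent ≤ true as expected).

18.57°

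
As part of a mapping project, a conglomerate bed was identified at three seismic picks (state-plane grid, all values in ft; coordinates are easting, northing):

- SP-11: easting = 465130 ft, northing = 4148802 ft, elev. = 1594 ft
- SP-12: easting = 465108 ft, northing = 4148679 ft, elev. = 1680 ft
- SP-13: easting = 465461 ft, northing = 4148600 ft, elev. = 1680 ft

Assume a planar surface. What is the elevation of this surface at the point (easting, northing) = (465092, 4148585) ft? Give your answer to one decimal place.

Let the plane be z = a·easting + b·northing + c.
SP-12−SP-11: −22a − 123b = 86;  SP-13−SP-11: 331a − 202b = 86.
Solving gives a = −0.150452864, b = −0.672276723.
Then c = 1594 − a·465130 − b·4148802 = 2860717.16.
At (465092, 4148585): z = −69974.4 − 2788997.1 + 2860717.16 = 1745.6 ft.

1745.6 ft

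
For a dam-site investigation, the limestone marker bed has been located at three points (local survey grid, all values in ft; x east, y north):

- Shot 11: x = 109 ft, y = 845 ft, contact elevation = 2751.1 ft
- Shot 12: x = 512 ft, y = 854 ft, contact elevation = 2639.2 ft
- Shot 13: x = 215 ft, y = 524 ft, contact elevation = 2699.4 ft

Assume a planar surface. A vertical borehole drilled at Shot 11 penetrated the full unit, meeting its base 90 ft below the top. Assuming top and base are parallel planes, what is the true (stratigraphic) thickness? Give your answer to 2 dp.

Two edge vectors: Shot 11→Shot 12 = (403, 9, -111.9), Shot 11→Shot 13 = (106, -321, -51.7).
Normal n = (Shot 11→Shot 12) × (Shot 11→Shot 13) = (-36385.2, 8973.7, -130317).
So ∂z/∂x = −n_x/n_z = −0.27921 and ∂z/∂y = −n_y/n_z = 0.06886.
|∇z| = √(a²+b²) = 0.28757, so dip δ = arctan(0.28757) = 16.04°.
True thickness = vertical thickness × cos δ = 90 × cos 16.04° = 86.49 ft.

86.49 ft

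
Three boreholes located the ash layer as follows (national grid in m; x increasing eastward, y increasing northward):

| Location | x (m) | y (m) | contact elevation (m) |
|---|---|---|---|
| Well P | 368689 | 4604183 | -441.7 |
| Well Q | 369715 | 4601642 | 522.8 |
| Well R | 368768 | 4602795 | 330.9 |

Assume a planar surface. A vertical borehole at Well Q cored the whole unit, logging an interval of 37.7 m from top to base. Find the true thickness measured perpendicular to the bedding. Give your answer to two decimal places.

29.77 m

Two edge vectors: Well P→Well Q = (1026, -2541, 964.5), Well P→Well R = (79, -1388, 772.6).
Normal n = (Well P→Well Q) × (Well P→Well R) = (-624450.6, -716492.1, -1223349).
So ∂z/∂x = −n_x/n_z = −0.51044 and ∂z/∂y = −n_y/n_z = −0.58568.
|∇z| = √(a²+b²) = 0.77690, so dip δ = arctan(0.77690) = 37.84°.
True thickness = vertical thickness × cos δ = 37.7 × cos 37.84° = 29.77 m.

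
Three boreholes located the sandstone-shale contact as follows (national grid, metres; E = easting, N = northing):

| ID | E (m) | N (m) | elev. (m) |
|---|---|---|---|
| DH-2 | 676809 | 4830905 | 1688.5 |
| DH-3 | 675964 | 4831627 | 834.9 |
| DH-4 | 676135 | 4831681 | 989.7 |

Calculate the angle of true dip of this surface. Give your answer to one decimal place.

Two edge vectors: DH-2→DH-3 = (-845, 722, -853.6), DH-2→DH-4 = (-674, 776, -698.8).
Normal n = (DH-2→DH-3) × (DH-2→DH-4) = (157860, -15159.6, -169092).
So ∂z/∂E = −n_x/n_z = 0.93357 and ∂z/∂N = −n_y/n_z = −0.08965.
Gradient magnitude |∇z| = √(a² + b²) = √(0.87156 + 0.00804) = 0.93787.
True dip = arctan(0.93787) = 43.2°, dipping toward W (azimuth ≈ 275°).

43.2°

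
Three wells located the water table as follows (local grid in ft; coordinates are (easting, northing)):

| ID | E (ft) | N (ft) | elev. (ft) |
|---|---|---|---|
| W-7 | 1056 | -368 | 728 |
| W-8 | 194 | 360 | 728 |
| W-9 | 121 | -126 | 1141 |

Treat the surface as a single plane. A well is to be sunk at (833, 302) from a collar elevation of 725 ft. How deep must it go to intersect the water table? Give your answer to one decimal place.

Two edge vectors: W-7→W-8 = (-862, 728, 0), W-7→W-9 = (-935, 242, 413).
Normal n = (W-7→W-8) × (W-7→W-9) = (300664, 356006, 472076).
So ∂z/∂E = −n_x/n_z = −0.636897 and ∂z/∂N = −n_y/n_z = −0.754129.
Intercept c from W-7: 728 + 672.56 − 277.52 = 1123.04.
At (833, 302): z_contact = −530.54 − 227.75 + 1123.04 = 364.76 ft.
Depth below ground = 725 − 364.76 = 360.2 ft.

360.2 ft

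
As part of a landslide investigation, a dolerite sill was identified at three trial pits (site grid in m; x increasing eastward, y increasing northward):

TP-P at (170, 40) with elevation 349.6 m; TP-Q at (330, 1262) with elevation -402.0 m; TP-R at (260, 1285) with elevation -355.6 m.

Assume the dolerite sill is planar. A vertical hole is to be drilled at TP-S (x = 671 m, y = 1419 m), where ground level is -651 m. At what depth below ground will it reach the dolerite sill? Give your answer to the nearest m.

113 m

Let the plane be z = a·x + b·y + c.
TP-Q−TP-P: 160a + 1222b = −751.6;  TP-R−TP-P: 90a + 1245b = −705.2.
Solving gives a = −0.82927, b = −0.50648.
Then c = 349.6 − a·170 − b·40 = 510.84.
At (671, 1419): z_contact = −556.4 − 718.7 + 510.84 = -764.3 m.
Depth below ground = -651 − (-764.3) = 113 m.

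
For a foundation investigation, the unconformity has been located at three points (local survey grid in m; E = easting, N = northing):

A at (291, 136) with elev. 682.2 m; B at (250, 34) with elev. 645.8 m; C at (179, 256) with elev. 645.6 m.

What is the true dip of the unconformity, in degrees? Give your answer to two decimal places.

27.48°

Two edge vectors: A→B = (-41, -102, -36.4), A→C = (-112, 120, -36.6).
Normal n = (A→B) × (A→C) = (8101.2, 2576.2, -16344).
So ∂z/∂E = −n_x/n_z = 0.49567 and ∂z/∂N = −n_y/n_z = 0.15762.
Gradient magnitude |∇z| = √(a² + b²) = √(0.24569 + 0.02485) = 0.52013.
True dip = arctan(0.52013) = 27.48°, dipping toward WSW (azimuth ≈ 252°).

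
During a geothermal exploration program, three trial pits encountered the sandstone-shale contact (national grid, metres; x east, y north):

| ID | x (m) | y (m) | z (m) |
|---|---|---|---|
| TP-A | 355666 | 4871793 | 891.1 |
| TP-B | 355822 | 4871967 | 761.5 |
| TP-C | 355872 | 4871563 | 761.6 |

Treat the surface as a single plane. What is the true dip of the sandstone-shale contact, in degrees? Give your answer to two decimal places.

36.33°

Let the plane be z = a·x + b·y + c.
TP-B−TP-A: 156a + 174b = −129.6;  TP-C−TP-A: 206a − 230b = −129.5.
Solving gives a = −0.72976, b = −0.09056.
Gradient magnitude |∇z| = √(a² + b²) = √(0.53254 + 0.00820) = 0.73535.
True dip = arctan(0.73535) = 36.33°, dipping toward E (azimuth ≈ 083°).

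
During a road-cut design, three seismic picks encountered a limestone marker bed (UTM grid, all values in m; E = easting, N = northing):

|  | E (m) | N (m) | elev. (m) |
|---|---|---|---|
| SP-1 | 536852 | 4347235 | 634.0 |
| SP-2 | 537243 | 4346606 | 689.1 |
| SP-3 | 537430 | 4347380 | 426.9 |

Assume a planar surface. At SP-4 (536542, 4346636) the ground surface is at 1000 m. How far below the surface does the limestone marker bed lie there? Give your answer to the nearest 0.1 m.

Two edge vectors: SP-1→SP-2 = (391, -629, 55.1), SP-1→SP-3 = (578, 145, -207.1).
Normal n = (SP-1→SP-2) × (SP-1→SP-3) = (122276.4, 112823.9, 420257).
So ∂z/∂E = −n_x/n_z = −0.290956248 and ∂z/∂N = −n_y/n_z = −0.268464059.
Intercept c from SP-1: 634 + 156200.44 + 1167076.35 = 1323910.80.
At (536542, 4346636): z_contact = −156110.25 − 1166915.54 + 1323910.80 = 885.01 m.
Depth below ground = 1000 − 885.01 = 115.0 m.

115.0 m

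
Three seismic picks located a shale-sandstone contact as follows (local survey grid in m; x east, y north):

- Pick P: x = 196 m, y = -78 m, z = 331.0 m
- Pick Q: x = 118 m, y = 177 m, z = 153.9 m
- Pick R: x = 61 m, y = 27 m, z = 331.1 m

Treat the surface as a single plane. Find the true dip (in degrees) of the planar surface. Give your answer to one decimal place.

49.1°

Let the plane be z = a·x + b·y + c.
Pick Q−Pick P: −78a + 255b = −177.1;  Pick R−Pick P: −135a + 105b = 0.1.
Solving gives a = −0.70978, b = −0.91162.
Gradient magnitude |∇z| = √(a² + b²) = √(0.50378 + 0.83105) = 1.15535.
True dip = arctan(1.15535) = 49.1°, dipping toward NE (azimuth ≈ 038°).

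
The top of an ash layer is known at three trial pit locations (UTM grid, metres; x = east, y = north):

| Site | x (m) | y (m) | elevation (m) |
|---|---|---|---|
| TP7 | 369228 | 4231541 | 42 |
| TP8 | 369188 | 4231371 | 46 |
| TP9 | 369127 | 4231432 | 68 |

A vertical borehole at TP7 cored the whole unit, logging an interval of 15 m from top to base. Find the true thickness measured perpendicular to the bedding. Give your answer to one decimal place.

14.3 m

Two edge vectors: TP7→TP8 = (-40, -170, 4), TP7→TP9 = (-101, -109, 26).
Normal n = (TP7→TP8) × (TP7→TP9) = (-3984, 636, -12810).
So ∂z/∂x = −n_x/n_z = −0.31101 and ∂z/∂y = −n_y/n_z = 0.04965.
|∇z| = √(a²+b²) = 0.31495, so dip δ = arctan(0.31495) = 17.48°.
True thickness = vertical thickness × cos δ = 15 × cos 17.48° = 14.3 m.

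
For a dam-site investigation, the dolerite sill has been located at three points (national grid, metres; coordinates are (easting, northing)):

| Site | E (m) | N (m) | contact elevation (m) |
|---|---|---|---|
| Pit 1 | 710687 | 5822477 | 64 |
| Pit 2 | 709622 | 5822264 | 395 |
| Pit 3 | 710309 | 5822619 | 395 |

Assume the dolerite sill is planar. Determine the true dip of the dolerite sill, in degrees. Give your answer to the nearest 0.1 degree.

Let the plane be z = a·E + b·N + c.
Pit 2−Pit 1: −1065a − 213b = 331;  Pit 3−Pit 1: −378a + 142b = 331.
Solving gives a = −0.50705, b = 0.98124.
Gradient magnitude |∇z| = √(a² + b²) = √(0.25710 + 0.96284) = 1.10451.
True dip = arctan(1.10451) = 47.8°, dipping toward SSE (azimuth ≈ 153°).

47.8°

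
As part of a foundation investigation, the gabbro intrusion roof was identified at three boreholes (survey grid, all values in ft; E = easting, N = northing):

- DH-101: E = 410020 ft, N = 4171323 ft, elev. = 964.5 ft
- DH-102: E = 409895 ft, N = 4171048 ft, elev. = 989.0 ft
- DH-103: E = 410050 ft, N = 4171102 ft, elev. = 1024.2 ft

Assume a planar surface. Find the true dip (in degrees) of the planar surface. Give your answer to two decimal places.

20.93°

Two edge vectors: DH-101→DH-102 = (-125, -275, 24.5), DH-101→DH-103 = (30, -221, 59.7).
Normal n = (DH-101→DH-102) × (DH-101→DH-103) = (-11003, 8197.5, 35875).
So ∂z/∂E = −n_x/n_z = 0.30670 and ∂z/∂N = −n_y/n_z = −0.22850.
Gradient magnitude |∇z| = √(a² + b²) = √(0.09407 + 0.05221) = 0.38247.
True dip = arctan(0.38247) = 20.93°, dipping toward NW (azimuth ≈ 307°).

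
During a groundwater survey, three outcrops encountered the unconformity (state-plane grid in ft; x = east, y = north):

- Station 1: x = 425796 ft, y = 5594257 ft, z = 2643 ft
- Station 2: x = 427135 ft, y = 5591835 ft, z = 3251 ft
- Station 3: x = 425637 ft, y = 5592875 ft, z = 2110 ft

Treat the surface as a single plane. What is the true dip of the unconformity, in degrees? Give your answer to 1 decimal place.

44.8°

Let the plane be z = a·x + b·y + c.
Station 2−Station 1: 1339a − 2422b = 608;  Station 3−Station 1: −159a − 1382b = −533.
Solving gives a = 0.95329, b = 0.27600.
Gradient magnitude |∇z| = √(a² + b²) = √(0.90877 + 0.07617) = 0.99244.
True dip = arctan(0.99244) = 44.8°, dipping toward WSW (azimuth ≈ 254°).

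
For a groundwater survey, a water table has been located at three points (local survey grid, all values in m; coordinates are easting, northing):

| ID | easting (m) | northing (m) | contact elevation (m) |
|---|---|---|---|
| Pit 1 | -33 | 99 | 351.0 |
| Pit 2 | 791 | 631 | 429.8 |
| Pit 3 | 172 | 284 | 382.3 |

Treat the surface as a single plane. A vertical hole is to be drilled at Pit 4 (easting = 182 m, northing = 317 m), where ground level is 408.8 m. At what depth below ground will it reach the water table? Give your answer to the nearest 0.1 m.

19.6 m

Let the plane be z = a·easting + b·northing + c.
Pit 2−Pit 1: 824a + 532b = 78.8;  Pit 3−Pit 1: 205a + 185b = 31.3.
Solving gives a = −0.04780, b = 0.22216.
Then c = 351 − a·-33 − b·99 = 327.43.
At (182, 317): z_contact = −8.70 + 70.42 + 327.43 = 389.15 m.
Depth below ground = 408.8 − 389.15 = 19.6 m.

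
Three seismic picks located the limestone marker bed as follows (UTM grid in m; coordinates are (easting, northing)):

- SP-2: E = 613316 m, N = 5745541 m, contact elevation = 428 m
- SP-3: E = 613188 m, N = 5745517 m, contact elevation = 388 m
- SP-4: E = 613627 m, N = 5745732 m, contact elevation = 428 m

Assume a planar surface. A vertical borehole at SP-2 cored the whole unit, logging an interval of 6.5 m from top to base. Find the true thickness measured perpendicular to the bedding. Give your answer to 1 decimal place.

Two edge vectors: SP-2→SP-3 = (-128, -24, -40), SP-2→SP-4 = (311, 191, 0).
Normal n = (SP-2→SP-3) × (SP-2→SP-4) = (7640, -12440, -16984).
So ∂z/∂E = −n_x/n_z = 0.44984 and ∂z/∂N = −n_y/n_z = −0.73245.
|∇z| = √(a²+b²) = 0.85956, so dip δ = arctan(0.85956) = 40.68°.
True thickness = vertical thickness × cos δ = 6.5 × cos 40.68° = 4.9 m.

4.9 m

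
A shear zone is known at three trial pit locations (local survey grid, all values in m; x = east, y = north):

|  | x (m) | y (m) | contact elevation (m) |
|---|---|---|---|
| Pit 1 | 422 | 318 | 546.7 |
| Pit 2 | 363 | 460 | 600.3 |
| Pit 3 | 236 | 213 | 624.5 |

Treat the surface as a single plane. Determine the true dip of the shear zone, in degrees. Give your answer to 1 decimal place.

28.3°

Two edge vectors: Pit 1→Pit 2 = (-59, 142, 53.6), Pit 1→Pit 3 = (-186, -105, 77.8).
Normal n = (Pit 1→Pit 2) × (Pit 1→Pit 3) = (16675.6, -5379.4, 32607).
So ∂z/∂x = −n_x/n_z = −0.51141 and ∂z/∂y = −n_y/n_z = 0.16498.
Gradient magnitude |∇z| = √(a² + b²) = √(0.26154 + 0.02722) = 0.53736.
True dip = arctan(0.53736) = 28.3°, dipping toward ESE (azimuth ≈ 108°).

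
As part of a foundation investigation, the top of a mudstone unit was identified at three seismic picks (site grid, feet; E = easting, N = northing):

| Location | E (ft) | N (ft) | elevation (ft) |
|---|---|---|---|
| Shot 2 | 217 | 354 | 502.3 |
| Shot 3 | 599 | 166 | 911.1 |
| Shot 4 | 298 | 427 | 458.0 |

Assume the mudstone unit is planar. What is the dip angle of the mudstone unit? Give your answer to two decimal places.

Let the plane be z = a·E + b·N + c.
Shot 3−Shot 2: 382a − 188b = 408.8;  Shot 4−Shot 2: 81a + 73b = −44.3.
Solving gives a = 0.49900, b = −1.16054.
Gradient magnitude |∇z| = √(a² + b²) = √(0.24900 + 1.34685) = 1.26327.
True dip = arctan(1.26327) = 51.63°, dipping toward NNW (azimuth ≈ 337°).

51.63°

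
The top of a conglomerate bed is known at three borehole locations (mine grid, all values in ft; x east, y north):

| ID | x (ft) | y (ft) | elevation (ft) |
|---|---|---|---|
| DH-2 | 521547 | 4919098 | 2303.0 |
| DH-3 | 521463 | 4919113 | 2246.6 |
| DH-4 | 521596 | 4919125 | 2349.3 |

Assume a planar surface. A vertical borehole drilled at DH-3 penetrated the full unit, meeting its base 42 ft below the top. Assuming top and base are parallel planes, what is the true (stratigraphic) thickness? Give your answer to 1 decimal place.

32.3 ft

Let the plane be z = a·x + b·y + c.
DH-3−DH-2: −84a + 15b = −56.4;  DH-4−DH-2: 49a + 27b = 46.3.
Solving gives a = 0.73836, b = 0.37483.
|∇z| = √(a²+b²) = 0.82805, so dip δ = arctan(0.82805) = 39.63°.
True thickness = vertical thickness × cos δ = 42 × cos 39.63° = 32.3 ft.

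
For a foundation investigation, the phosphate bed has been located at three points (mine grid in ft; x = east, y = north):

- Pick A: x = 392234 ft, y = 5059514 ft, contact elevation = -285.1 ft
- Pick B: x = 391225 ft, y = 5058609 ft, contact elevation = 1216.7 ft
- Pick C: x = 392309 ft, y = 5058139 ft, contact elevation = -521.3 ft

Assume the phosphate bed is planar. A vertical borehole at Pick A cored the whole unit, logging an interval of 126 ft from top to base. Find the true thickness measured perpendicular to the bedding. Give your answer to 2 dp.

67.74 ft

Two edge vectors: Pick A→Pick B = (-1009, -905, 1501.8), Pick A→Pick C = (75, -1375, -236.2).
Normal n = (Pick A→Pick B) × (Pick A→Pick C) = (2278736, -125690.8, 1455250).
So ∂z/∂x = −n_x/n_z = −1.56587 and ∂z/∂y = −n_y/n_z = 0.08637.
|∇z| = √(a²+b²) = 1.56825, so dip δ = arctan(1.56825) = 57.48°.
True thickness = vertical thickness × cos δ = 126 × cos 57.48° = 67.74 ft.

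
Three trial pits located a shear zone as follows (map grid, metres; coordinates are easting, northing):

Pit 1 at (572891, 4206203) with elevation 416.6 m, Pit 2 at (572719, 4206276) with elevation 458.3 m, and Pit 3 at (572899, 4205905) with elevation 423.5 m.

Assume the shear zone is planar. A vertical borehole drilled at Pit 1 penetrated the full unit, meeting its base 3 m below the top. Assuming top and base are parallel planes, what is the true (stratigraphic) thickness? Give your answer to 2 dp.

Two edge vectors: Pit 1→Pit 2 = (-172, 73, 41.7), Pit 1→Pit 3 = (8, -298, 6.9).
Normal n = (Pit 1→Pit 2) × (Pit 1→Pit 3) = (12930.3, 1520.4, 50672).
So ∂z/∂easting = −n_x/n_z = −0.25518 and ∂z/∂northing = −n_y/n_z = −0.03000.
|∇z| = √(a²+b²) = 0.25693, so dip δ = arctan(0.25693) = 14.41°.
True thickness = vertical thickness × cos δ = 3 × cos 14.41° = 2.91 m.

2.91 m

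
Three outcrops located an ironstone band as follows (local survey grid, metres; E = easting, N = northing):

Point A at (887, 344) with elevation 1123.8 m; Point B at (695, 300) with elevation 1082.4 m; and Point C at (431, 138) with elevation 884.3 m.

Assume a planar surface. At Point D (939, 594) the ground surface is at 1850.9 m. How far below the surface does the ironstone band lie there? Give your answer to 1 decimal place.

384.7 m

Let the plane be z = a·E + b·N + c.
Point B−Point A: −192a − 44b = −41.4;  Point C−Point A: −456a − 206b = −239.5.
Solving gives a = −0.10312, b = 1.39089.
Then c = 1123.8 − a·887 − b·344 = 736.80.
At (939, 594): z_contact = −96.83 + 826.19 + 736.80 = 1466.16 m.
Depth below ground = 1850.9 − 1466.16 = 384.7 m.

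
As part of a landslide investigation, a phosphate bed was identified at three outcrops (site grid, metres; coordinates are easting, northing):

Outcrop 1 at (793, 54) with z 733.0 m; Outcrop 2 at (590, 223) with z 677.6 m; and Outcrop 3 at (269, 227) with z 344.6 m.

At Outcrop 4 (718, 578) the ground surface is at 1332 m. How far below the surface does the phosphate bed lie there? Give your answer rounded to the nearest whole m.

189 m

Let the plane be z = a·easting + b·northing + c.
Outcrop 2−Outcrop 1: −203a + 169b = −55.4;  Outcrop 3−Outcrop 1: −524a + 173b = −388.4.
Solving gives a = 1.04900, b = 0.93223.
Then c = 733 − a·793 − b·54 = −149.20.
At (718, 578): z_contact = 753.2 + 538.8 − 149.20 = 1142.8 m.
Depth below ground = 1332 − 1142.8 = 189 m.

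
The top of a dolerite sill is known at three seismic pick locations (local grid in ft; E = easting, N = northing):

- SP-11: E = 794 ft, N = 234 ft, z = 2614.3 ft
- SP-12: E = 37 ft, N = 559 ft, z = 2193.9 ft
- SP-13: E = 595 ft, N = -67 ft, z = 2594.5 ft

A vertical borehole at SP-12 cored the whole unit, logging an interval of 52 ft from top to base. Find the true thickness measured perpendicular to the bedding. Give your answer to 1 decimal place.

Let the plane be z = a·E + b·N + c.
SP-12−SP-11: −757a + 325b = −420.4;  SP-13−SP-11: −199a − 301b = −19.8.
Solving gives a = 0.45457, b = −0.23475.
|∇z| = √(a²+b²) = 0.51160, so dip δ = arctan(0.51160) = 27.09°.
True thickness = vertical thickness × cos δ = 52 × cos 27.09° = 46.3 ft.

46.3 ft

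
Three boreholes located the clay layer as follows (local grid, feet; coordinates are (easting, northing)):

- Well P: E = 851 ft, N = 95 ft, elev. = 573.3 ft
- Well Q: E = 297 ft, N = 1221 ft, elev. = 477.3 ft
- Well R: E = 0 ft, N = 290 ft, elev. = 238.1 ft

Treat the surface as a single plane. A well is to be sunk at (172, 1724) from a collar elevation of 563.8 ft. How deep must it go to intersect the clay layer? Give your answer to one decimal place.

77.7 ft

Let the plane be z = a·E + b·N + c.
Well Q−Well P: −554a + 1126b = −96;  Well R−Well P: −851a + 195b = −335.2.
Solving gives a = 0.421921, b = 0.122330.
Then c = 573.3 − a·851 − b·95 = 202.62.
At (172, 1724): z_contact = 72.57 + 210.90 + 202.62 = 486.09 ft.
Depth below ground = 563.8 − 486.09 = 77.7 ft.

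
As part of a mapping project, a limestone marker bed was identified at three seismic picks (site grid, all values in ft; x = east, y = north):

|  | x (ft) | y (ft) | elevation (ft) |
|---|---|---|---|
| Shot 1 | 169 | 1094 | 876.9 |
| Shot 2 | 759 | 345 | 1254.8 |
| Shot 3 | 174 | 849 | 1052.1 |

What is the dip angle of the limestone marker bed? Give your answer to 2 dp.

37.64°

Let the plane be z = a·x + b·y + c.
Shot 2−Shot 1: 590a − 749b = 377.9;  Shot 3−Shot 1: 5a − 245b = 175.2.
Solving gives a = −0.27442, b = −0.72070.
Gradient magnitude |∇z| = √(a² + b²) = √(0.07530 + 0.51941) = 0.77118.
True dip = arctan(0.77118) = 37.64°, dipping toward NNE (azimuth ≈ 021°).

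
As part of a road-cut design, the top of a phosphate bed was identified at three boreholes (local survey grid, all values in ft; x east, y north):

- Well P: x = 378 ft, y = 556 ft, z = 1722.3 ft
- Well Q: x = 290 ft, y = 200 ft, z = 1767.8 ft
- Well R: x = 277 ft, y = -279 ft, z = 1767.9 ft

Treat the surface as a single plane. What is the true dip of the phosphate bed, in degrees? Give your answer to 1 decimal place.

Two edge vectors: Well P→Well Q = (-88, -356, 45.5), Well P→Well R = (-101, -835, 45.6).
Normal n = (Well P→Well Q) × (Well P→Well R) = (21758.9, -582.7, 37524).
So ∂z/∂x = −n_x/n_z = −0.57987 and ∂z/∂y = −n_y/n_z = 0.01553.
Gradient magnitude |∇z| = √(a² + b²) = √(0.33624 + 0.00024) = 0.58007.
True dip = arctan(0.58007) = 30.1°, dipping toward E (azimuth ≈ 092°).

30.1°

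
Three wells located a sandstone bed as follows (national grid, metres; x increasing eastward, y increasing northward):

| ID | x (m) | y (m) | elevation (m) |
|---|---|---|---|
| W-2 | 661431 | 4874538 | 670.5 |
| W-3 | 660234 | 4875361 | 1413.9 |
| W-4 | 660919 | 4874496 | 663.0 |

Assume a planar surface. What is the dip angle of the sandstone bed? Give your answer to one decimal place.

39.6°

Two edge vectors: W-2→W-3 = (-1197, 823, 743.4), W-2→W-4 = (-512, -42, -7.5).
Normal n = (W-2→W-3) × (W-2→W-4) = (25050.3, -389598.3, 471650).
So ∂z/∂x = −n_x/n_z = −0.05311 and ∂z/∂y = −n_y/n_z = 0.82603.
Gradient magnitude |∇z| = √(a² + b²) = √(0.00282 + 0.68233) = 0.82774.
True dip = arctan(0.82774) = 39.6°, dipping toward S (azimuth ≈ 176°).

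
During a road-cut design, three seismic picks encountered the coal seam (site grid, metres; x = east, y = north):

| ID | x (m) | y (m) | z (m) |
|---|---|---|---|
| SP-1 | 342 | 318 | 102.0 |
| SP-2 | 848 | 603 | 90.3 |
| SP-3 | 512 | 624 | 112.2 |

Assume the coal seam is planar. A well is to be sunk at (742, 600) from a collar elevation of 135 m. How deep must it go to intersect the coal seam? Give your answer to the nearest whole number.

38 m

Let the plane be z = a·x + b·y + c.
SP-2−SP-1: 506a + 285b = −11.7;  SP-3−SP-1: 170a + 306b = 10.2.
Solving gives a = −0.06098, b = 0.06721.
Then c = 102 − a·342 − b·318 = 101.48.
At (742, 600): z_contact = −45.2 + 40.3 + 101.48 = 96.6 m.
Depth below ground = 135 − 96.6 = 38 m.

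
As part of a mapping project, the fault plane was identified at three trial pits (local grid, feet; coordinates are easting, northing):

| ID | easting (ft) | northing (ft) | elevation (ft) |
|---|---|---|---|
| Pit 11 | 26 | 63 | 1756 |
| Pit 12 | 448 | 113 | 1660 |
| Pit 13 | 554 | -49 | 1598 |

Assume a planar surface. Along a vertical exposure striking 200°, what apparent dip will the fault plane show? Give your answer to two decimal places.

6.69°

Two edge vectors: Pit 11→Pit 12 = (422, 50, -96), Pit 11→Pit 13 = (528, -112, -158).
Normal n = (Pit 11→Pit 12) × (Pit 11→Pit 13) = (-18652, 15988, -73664).
So ∂z/∂easting = −n_x/n_z = −0.25320 and ∂z/∂northing = −n_y/n_z = 0.21704.
Unit vector along 200° is (sin 200°, cos 200°) = (-0.3420, -0.9397).
Slope in that direction = a·(-0.3420) + b·(-0.9397) = −0.11735.
Apparent dip = arctan|0.11735| = 6.69° (true dip is 18.4°, so apparent ≤ true as expected).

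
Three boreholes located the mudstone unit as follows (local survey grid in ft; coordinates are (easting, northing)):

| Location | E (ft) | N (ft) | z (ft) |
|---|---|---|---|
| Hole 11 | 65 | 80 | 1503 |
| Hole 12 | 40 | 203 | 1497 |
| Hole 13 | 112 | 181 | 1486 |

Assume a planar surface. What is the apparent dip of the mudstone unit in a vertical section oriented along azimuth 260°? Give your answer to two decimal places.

10.81°

Let the plane be z = a·E + b·N + c.
Hole 12−Hole 11: −25a + 123b = −6;  Hole 13−Hole 11: 47a + 101b = −17.
Solving gives a = −0.17879, b = −0.08512.
Unit vector along 260° is (sin 260°, cos 260°) = (-0.9848, -0.1736).
Slope in that direction = a·(-0.9848) + b·(-0.1736) = 0.19085.
Apparent dip = arctan|0.19085| = 10.81° (true dip is 11.2°, so apparent ≤ true as expected).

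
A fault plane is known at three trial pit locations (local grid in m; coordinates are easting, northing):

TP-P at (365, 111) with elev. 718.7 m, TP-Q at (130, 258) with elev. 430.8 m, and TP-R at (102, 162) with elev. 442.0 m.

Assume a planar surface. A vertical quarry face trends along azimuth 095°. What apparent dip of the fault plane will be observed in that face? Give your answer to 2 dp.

45.16°

Two edge vectors: TP-P→TP-Q = (-235, 147, -287.9), TP-P→TP-R = (-263, 51, -276.7).
Normal n = (TP-P→TP-Q) × (TP-P→TP-R) = (-25992, 10693.2, 26676).
So ∂z/∂easting = −n_x/n_z = 0.97436 and ∂z/∂northing = −n_y/n_z = −0.40085.
Unit vector along 095° is (sin 95°, cos 95°) = (0.9962, -0.0872).
Slope in that direction = a·(0.9962) + b·(-0.0872) = 1.00559.
Apparent dip = arctan|1.00559| = 45.16° (true dip is 46.5°, so apparent ≤ true as expected).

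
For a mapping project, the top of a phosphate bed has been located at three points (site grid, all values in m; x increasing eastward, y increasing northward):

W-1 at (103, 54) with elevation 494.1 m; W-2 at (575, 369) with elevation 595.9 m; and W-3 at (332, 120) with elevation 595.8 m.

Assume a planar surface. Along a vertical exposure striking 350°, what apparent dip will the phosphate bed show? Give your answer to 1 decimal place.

35.0°

Two edge vectors: W-1→W-2 = (472, 315, 101.8), W-1→W-3 = (229, 66, 101.7).
Normal n = (W-1→W-2) × (W-1→W-3) = (25316.7, -24690.2, -40983).
So ∂z/∂x = −n_x/n_z = 0.61774 and ∂z/∂y = −n_y/n_z = −0.60245.
Unit vector along 350° is (sin 350°, cos 350°) = (-0.1736, 0.9848).
Slope in that direction = a·(-0.1736) + b·(0.9848) = −0.70057.
Apparent dip = arctan|0.70057| = 35.0° (true dip is 40.8°, so apparent ≤ true as expected).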